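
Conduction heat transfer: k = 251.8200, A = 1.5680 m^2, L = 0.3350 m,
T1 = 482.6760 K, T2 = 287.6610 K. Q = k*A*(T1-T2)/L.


dT = 195.0150 K
Q = 251.8200 * 1.5680 * 195.0150 / 0.3350 = 229857.9284 W

229857.9284 W


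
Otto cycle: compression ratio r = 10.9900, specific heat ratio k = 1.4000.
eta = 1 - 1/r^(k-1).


r^(k-1) = 2.6085
eta = 1 - 1/2.6085 = 0.6166 = 61.6645%

61.6645%


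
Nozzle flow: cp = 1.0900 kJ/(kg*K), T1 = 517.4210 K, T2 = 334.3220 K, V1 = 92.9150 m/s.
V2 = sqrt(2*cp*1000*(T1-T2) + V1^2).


dT = 183.0990 K
2*cp*1000*dT = 399155.8200
V1^2 = 8633.1972
V2 = sqrt(407789.0172) = 638.5836 m/s

638.5836 m/s


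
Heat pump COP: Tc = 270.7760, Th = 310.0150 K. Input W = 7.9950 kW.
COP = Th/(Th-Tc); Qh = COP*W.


COP = 310.0150 / 39.2390 = 7.9007
Qh = 7.9007 * 7.9950 = 63.1660 kW

COP = 7.9007, Qh = 63.1660 kW


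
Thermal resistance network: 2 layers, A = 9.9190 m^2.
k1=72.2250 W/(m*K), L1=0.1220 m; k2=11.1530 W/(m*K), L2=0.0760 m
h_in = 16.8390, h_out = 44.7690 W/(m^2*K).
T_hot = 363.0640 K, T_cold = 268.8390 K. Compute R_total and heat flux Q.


R_conv_in = 1/(16.8390*9.9190) = 0.0060
R_1 = 0.1220/(72.2250*9.9190) = 0.0002
R_2 = 0.0760/(11.1530*9.9190) = 0.0007
R_conv_out = 1/(44.7690*9.9190) = 0.0023
R_total = 0.0091 K/W
Q = 94.2250 / 0.0091 = 10358.5947 W

R_total = 0.0091 K/W, Q = 10358.5947 W


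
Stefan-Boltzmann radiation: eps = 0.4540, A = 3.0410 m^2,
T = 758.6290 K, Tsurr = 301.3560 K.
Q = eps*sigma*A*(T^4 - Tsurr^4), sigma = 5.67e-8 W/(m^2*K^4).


T^4 = 3.3122e+11
Tsurr^4 = 8.2474e+09
Q = 0.4540 * 5.67e-8 * 3.0410 * 3.2297e+11 = 25282.6267 W

25282.6267 W


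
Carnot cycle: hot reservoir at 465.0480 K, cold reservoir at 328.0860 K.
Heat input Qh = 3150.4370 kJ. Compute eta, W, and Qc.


eta = 1 - 328.0860/465.0480 = 0.2945
W = 0.2945 * 3150.4370 = 927.8400 kJ
Qc = 3150.4370 - 927.8400 = 2222.5970 kJ

eta = 29.4512%, W = 927.8400 kJ, Qc = 2222.5970 kJ


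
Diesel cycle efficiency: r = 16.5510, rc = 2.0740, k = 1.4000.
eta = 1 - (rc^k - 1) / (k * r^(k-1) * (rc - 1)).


r^(k-1) = 3.0728
rc^k = 2.7767
eta = 0.6154 = 61.5446%

61.5446%


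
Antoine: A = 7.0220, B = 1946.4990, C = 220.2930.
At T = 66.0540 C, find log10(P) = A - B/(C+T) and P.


C+T = 286.3470
B/(C+T) = 6.7977
log10(P) = 7.0220 - 6.7977 = 0.2243
P = 10^0.2243 = 1.6761 mmHg

1.6761 mmHg


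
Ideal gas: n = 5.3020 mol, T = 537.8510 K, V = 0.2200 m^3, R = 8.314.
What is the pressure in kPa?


P = nRT/V = 5.3020 * 8.314 * 537.8510 / 0.2200
= 23708.9174 / 0.2200 = 107767.8065 Pa = 107.7678 kPa

107.7678 kPa


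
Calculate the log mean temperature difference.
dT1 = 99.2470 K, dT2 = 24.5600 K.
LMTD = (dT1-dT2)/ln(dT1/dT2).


dT1/dT2 = 4.0410
ln(dT1/dT2) = 1.3965
LMTD = 74.6870 / 1.3965 = 53.4818 K

53.4818 K


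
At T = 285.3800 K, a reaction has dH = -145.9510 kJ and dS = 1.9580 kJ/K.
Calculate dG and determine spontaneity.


T*dS = 285.3800 * 1.9580 = 558.7740 kJ
dG = -145.9510 - 558.7740 = -704.7250 kJ (spontaneous)

dG = -704.7250 kJ, spontaneous


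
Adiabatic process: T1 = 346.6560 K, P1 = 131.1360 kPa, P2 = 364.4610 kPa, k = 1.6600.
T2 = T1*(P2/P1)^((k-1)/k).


(k-1)/k = 0.3976
(P2/P1)^exp = 1.5014
T2 = 346.6560 * 1.5014 = 520.4759 K

520.4759 K


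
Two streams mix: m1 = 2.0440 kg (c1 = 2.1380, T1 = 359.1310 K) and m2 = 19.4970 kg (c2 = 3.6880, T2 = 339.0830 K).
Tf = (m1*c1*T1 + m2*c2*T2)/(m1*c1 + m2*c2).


num = 25951.1697
den = 76.2750
Tf = 340.2316 K

340.2316 K


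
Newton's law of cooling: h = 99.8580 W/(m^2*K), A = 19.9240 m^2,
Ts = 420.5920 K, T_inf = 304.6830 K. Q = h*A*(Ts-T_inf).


dT = 115.9090 K
Q = 99.8580 * 19.9240 * 115.9090 = 230609.1609 W

230609.1609 W


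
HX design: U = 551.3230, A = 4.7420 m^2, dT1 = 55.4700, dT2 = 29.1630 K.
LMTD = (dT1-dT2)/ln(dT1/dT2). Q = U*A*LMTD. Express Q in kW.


LMTD = 40.9166 K
Q = 551.3230 * 4.7420 * 40.9166 = 106971.3536 W = 106.9714 kW

106.9714 kW


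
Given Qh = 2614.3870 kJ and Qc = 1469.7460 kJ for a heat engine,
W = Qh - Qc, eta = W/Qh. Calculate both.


W = 2614.3870 - 1469.7460 = 1144.6410 kJ
eta = 1144.6410 / 2614.3870 = 0.4378 = 43.7824%

W = 1144.6410 kJ, eta = 43.7824%


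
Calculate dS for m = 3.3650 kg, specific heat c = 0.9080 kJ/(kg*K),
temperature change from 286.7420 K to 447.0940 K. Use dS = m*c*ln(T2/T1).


T2/T1 = 1.5592
ln(T2/T1) = 0.4442
dS = 3.3650 * 0.9080 * 0.4442 = 1.3572 kJ/K

1.3572 kJ/K


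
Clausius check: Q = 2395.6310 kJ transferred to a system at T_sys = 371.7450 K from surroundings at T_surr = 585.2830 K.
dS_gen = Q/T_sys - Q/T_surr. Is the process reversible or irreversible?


dS_sys = 2395.6310/371.7450 = 6.4443 kJ/K
dS_surr = -2395.6310/585.2830 = -4.0931 kJ/K
dS_gen = 6.4443 - 4.0931 = 2.3512 kJ/K (irreversible)

dS_gen = 2.3512 kJ/K, irreversible


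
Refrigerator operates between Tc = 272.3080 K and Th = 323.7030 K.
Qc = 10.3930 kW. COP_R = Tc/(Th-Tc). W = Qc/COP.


COP = 272.3080 / 51.3950 = 5.2983
W = 10.3930 / 5.2983 = 1.9616 kW

COP = 5.2983, W = 1.9616 kW


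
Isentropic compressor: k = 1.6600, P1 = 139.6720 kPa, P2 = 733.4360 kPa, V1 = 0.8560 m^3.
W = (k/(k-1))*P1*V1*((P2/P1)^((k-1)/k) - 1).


(k-1)/k = 0.3976
(P2/P1)^exp = 1.9336
W = 2.5152 * 139.6720 * 0.8560 * (1.9336 - 1) = 280.7411 kJ

280.7411 kJ


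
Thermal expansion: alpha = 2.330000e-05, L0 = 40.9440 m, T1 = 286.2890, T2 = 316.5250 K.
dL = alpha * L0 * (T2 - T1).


dT = 30.2360 K
dL = 2.330000e-05 * 40.9440 * 30.2360 = 0.028845 m
L_final = 40.972845 m

dL = 0.028845 m


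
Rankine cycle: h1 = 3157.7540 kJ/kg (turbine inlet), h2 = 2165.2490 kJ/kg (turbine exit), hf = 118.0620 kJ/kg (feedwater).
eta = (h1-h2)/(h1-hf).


W = 992.5050 kJ/kg
Q_in = 3039.6920 kJ/kg
eta = 0.3265 = 32.6515%

eta = 32.6515%


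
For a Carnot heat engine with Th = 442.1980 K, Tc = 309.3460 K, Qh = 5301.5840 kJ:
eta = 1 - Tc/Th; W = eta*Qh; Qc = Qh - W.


eta = 1 - 309.3460/442.1980 = 0.3004
W = 0.3004 * 5301.5840 = 1592.7843 kJ
Qc = 5301.5840 - 1592.7843 = 3708.7997 kJ

eta = 30.0436%, W = 1592.7843 kJ, Qc = 3708.7997 kJ


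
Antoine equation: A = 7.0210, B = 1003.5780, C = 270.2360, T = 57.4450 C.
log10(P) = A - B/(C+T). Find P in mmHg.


C+T = 327.6810
B/(C+T) = 3.0627
log10(P) = 7.0210 - 3.0627 = 3.9583
P = 10^3.9583 = 9085.1551 mmHg

9085.1551 mmHg


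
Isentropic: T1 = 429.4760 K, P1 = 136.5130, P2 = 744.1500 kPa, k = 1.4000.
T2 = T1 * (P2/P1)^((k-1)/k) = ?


(k-1)/k = 0.2857
(P2/P1)^exp = 1.6234
T2 = 429.4760 * 1.6234 = 697.2100 K

697.2100 K


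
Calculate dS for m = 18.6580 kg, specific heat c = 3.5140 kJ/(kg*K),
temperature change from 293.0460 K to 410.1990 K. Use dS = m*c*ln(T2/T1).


T2/T1 = 1.3998
ln(T2/T1) = 0.3363
dS = 18.6580 * 3.5140 * 0.3363 = 22.0501 kJ/K

22.0501 kJ/K


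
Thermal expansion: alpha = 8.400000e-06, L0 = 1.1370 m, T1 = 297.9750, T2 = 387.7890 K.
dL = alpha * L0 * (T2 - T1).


dT = 89.8140 K
dL = 8.400000e-06 * 1.1370 * 89.8140 = 0.000858 m
L_final = 1.137858 m

dL = 0.000858 m


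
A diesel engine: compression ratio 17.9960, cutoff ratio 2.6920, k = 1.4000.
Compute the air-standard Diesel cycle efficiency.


r^(k-1) = 3.1774
rc^k = 4.0004
eta = 0.6014 = 60.1358%

60.1358%


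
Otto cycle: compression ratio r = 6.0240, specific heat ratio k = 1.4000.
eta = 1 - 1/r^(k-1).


r^(k-1) = 2.0509
eta = 1 - 1/2.0509 = 0.5124 = 51.2420%

51.2420%


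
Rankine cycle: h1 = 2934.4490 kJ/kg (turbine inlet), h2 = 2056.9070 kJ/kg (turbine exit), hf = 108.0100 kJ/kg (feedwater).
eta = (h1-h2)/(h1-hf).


W = 877.5420 kJ/kg
Q_in = 2826.4390 kJ/kg
eta = 0.3105 = 31.0476%

eta = 31.0476%


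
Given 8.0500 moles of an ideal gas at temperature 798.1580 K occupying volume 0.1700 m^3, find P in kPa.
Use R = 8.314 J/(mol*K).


P = nRT/V = 8.0500 * 8.314 * 798.1580 / 0.1700
= 53418.8792 / 0.1700 = 314228.7010 Pa = 314.2287 kPa

314.2287 kPa


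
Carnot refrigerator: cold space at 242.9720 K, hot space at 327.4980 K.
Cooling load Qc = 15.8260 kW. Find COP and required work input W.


COP = 242.9720 / 84.5260 = 2.8745
W = 15.8260 / 2.8745 = 5.5056 kW

COP = 2.8745, W = 5.5056 kW


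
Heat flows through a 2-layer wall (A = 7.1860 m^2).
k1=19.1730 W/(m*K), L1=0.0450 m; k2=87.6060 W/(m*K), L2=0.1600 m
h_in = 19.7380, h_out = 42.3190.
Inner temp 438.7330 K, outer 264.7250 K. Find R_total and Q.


R_conv_in = 1/(19.7380*7.1860) = 0.0071
R_1 = 0.0450/(19.1730*7.1860) = 0.0003
R_2 = 0.1600/(87.6060*7.1860) = 0.0003
R_conv_out = 1/(42.3190*7.1860) = 0.0033
R_total = 0.0109 K/W
Q = 174.0080 / 0.0109 = 15935.6044 W

R_total = 0.0109 K/W, Q = 15935.6044 W


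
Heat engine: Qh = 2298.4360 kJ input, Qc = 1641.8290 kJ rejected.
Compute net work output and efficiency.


W = 2298.4360 - 1641.8290 = 656.6070 kJ
eta = 656.6070 / 2298.4360 = 0.2857 = 28.5676%

W = 656.6070 kJ, eta = 28.5676%


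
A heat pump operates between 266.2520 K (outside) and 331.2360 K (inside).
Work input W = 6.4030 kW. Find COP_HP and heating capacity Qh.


COP = 331.2360 / 64.9840 = 5.0972
Qh = 5.0972 * 6.4030 = 32.6373 kW

COP = 5.0972, Qh = 32.6373 kW


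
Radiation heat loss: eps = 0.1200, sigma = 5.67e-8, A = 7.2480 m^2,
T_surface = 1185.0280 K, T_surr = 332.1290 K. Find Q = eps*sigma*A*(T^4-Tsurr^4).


T^4 = 1.9720e+12
Tsurr^4 = 1.2168e+10
Q = 0.1200 * 5.67e-8 * 7.2480 * 1.9599e+12 = 96651.5602 W

96651.5602 W


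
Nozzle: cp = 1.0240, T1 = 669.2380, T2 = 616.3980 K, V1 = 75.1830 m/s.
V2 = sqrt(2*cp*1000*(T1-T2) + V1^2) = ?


dT = 52.8400 K
2*cp*1000*dT = 108216.3200
V1^2 = 5652.4835
V2 = sqrt(113868.8035) = 337.4445 m/s

337.4445 m/s


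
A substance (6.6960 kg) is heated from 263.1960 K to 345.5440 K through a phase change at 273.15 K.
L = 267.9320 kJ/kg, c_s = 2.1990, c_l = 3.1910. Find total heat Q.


Q1 (sensible, solid) = 6.6960 * 2.1990 * 9.9540 = 146.5677 kJ
Q2 (latent) = 6.6960 * 267.9320 = 1794.0727 kJ
Q3 (sensible, liquid) = 6.6960 * 3.1910 * 72.3940 = 1546.8380 kJ
Q_total = 3487.4783 kJ

3487.4783 kJ


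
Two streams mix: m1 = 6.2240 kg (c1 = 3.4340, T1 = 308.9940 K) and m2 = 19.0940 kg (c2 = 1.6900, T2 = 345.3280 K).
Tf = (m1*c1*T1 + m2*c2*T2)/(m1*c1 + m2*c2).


num = 17747.5364
den = 53.6421
Tf = 330.8510 K

330.8510 K


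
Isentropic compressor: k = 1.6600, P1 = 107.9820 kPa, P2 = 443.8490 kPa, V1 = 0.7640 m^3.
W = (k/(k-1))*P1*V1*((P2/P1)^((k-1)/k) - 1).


(k-1)/k = 0.3976
(P2/P1)^exp = 1.7542
W = 2.5152 * 107.9820 * 0.7640 * (1.7542 - 1) = 156.4892 kJ

156.4892 kJ


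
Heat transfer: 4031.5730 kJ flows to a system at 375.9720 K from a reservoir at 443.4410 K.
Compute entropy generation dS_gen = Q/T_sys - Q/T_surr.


dS_sys = 4031.5730/375.9720 = 10.7231 kJ/K
dS_surr = -4031.5730/443.4410 = -9.0916 kJ/K
dS_gen = 10.7231 - 9.0916 = 1.6315 kJ/K (irreversible)

dS_gen = 1.6315 kJ/K, irreversible


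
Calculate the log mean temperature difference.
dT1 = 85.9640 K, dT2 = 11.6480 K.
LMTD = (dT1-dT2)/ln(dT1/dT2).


dT1/dT2 = 7.3802
ln(dT1/dT2) = 1.9988
LMTD = 74.3160 / 1.9988 = 37.1804 K

37.1804 K


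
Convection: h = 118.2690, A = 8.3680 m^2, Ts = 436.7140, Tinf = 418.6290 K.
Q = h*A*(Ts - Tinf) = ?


dT = 18.0850 K
Q = 118.2690 * 8.3680 * 18.0850 = 17898.2722 W

17898.2722 W


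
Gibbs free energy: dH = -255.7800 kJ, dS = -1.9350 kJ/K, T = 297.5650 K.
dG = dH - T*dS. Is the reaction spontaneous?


T*dS = 297.5650 * -1.9350 = -575.7883 kJ
dG = -255.7800 + 575.7883 = 320.0083 kJ (non-spontaneous)

dG = 320.0083 kJ, non-spontaneous


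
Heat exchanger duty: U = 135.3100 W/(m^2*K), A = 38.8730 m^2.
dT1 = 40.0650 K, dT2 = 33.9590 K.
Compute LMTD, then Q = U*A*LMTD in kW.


LMTD = 36.9279 K
Q = 135.3100 * 38.8730 * 36.9279 = 194237.2855 W = 194.2373 kW

194.2373 kW


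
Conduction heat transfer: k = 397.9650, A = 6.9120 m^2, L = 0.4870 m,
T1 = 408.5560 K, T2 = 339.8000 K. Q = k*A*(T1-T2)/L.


dT = 68.7560 K
Q = 397.9650 * 6.9120 * 68.7560 / 0.4870 = 388356.2062 W

388356.2062 W


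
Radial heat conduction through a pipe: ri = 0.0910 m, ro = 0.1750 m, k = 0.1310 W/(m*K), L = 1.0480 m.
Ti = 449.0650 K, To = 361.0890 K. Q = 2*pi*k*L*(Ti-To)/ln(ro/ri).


dT = 87.9760 K
ln(ro/ri) = 0.6539
Q = 2*pi*0.1310*1.0480*87.9760 / 0.6539 = 116.0507 W

116.0507 W


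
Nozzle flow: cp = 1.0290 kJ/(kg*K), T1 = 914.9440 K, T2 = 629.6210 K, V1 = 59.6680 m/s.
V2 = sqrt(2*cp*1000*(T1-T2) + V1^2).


dT = 285.3230 K
2*cp*1000*dT = 587194.7340
V1^2 = 3560.2702
V2 = sqrt(590755.0042) = 768.6059 m/s

768.6059 m/s


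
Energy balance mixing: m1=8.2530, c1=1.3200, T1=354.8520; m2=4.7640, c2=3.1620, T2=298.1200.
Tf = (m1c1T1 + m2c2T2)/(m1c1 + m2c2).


num = 8356.5540
den = 25.9577
Tf = 321.9293 K

321.9293 K


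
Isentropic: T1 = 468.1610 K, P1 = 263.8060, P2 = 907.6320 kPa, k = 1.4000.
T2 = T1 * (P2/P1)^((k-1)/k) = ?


(k-1)/k = 0.2857
(P2/P1)^exp = 1.4234
T2 = 468.1610 * 1.4234 = 666.3719 K

666.3719 K


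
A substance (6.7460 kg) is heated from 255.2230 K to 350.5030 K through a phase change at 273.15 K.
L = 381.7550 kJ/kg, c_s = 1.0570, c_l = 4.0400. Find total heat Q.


Q1 (sensible, solid) = 6.7460 * 1.0570 * 17.9270 = 127.8289 kJ
Q2 (latent) = 6.7460 * 381.7550 = 2575.3192 kJ
Q3 (sensible, liquid) = 6.7460 * 4.0400 * 77.3530 = 2108.1663 kJ
Q_total = 4811.3144 kJ

4811.3144 kJ


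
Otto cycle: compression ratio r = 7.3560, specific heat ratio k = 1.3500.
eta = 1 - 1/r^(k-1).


r^(k-1) = 2.0106
eta = 1 - 1/2.0106 = 0.5026 = 50.2635%

50.2635%


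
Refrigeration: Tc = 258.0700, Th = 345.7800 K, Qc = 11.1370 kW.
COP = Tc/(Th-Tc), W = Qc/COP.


COP = 258.0700 / 87.7100 = 2.9423
W = 11.1370 / 2.9423 = 3.7851 kW

COP = 2.9423, W = 3.7851 kW


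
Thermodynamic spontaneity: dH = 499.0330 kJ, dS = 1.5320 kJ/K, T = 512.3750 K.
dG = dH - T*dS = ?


T*dS = 512.3750 * 1.5320 = 784.9585 kJ
dG = 499.0330 - 784.9585 = -285.9255 kJ (spontaneous)

dG = -285.9255 kJ, spontaneous


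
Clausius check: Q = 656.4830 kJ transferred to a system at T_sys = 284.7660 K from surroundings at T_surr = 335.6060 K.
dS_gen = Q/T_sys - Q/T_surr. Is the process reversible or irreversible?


dS_sys = 656.4830/284.7660 = 2.3053 kJ/K
dS_surr = -656.4830/335.6060 = -1.9561 kJ/K
dS_gen = 2.3053 - 1.9561 = 0.3492 kJ/K (irreversible)

dS_gen = 0.3492 kJ/K, irreversible


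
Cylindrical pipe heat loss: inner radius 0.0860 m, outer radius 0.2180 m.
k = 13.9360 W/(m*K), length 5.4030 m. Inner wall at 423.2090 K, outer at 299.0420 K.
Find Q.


dT = 124.1670 K
ln(ro/ri) = 0.9301
Q = 2*pi*13.9360*5.4030*124.1670 / 0.9301 = 63154.9236 W

63154.9236 W


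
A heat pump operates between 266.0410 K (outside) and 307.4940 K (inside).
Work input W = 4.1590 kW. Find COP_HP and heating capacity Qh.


COP = 307.4940 / 41.4530 = 7.4179
Qh = 7.4179 * 4.1590 = 30.8510 kW

COP = 7.4179, Qh = 30.8510 kW


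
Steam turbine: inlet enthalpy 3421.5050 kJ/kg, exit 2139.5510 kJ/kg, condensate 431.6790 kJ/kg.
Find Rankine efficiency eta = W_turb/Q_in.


W = 1281.9540 kJ/kg
Q_in = 2989.8260 kJ/kg
eta = 0.4288 = 42.8772%

eta = 42.8772%


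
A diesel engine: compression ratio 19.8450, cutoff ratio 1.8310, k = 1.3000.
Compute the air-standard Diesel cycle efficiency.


r^(k-1) = 2.4507
rc^k = 2.1953
eta = 0.5485 = 54.8520%

54.8520%


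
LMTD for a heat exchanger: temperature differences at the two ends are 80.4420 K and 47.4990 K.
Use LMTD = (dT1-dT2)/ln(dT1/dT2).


dT1/dT2 = 1.6936
ln(dT1/dT2) = 0.5268
LMTD = 32.9430 / 0.5268 = 62.5309 K

62.5309 K


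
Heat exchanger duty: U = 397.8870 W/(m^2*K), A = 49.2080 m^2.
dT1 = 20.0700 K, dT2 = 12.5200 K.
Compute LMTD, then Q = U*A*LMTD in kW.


LMTD = 15.9992 K
Q = 397.8870 * 49.2080 * 15.9992 = 313251.7783 W = 313.2518 kW

313.2518 kW


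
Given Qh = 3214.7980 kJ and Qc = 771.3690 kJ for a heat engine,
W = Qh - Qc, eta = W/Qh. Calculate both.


W = 3214.7980 - 771.3690 = 2443.4290 kJ
eta = 2443.4290 / 3214.7980 = 0.7601 = 76.0057%

W = 2443.4290 kJ, eta = 76.0057%


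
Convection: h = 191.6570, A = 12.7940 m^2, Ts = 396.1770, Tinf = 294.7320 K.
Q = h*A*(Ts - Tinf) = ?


dT = 101.4450 K
Q = 191.6570 * 12.7940 * 101.4450 = 248749.1920 W

248749.1920 W


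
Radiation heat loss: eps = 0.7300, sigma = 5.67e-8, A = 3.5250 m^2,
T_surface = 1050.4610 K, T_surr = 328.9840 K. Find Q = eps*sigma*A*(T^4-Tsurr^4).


T^4 = 1.2176e+12
Tsurr^4 = 1.1714e+10
Q = 0.7300 * 5.67e-8 * 3.5250 * 1.2059e+12 = 175948.9149 W

175948.9149 W


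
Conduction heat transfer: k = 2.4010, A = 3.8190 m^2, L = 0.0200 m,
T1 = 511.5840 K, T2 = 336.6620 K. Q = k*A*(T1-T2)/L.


dT = 174.9220 K
Q = 2.4010 * 3.8190 * 174.9220 / 0.0200 = 80196.6555 W

80196.6555 W


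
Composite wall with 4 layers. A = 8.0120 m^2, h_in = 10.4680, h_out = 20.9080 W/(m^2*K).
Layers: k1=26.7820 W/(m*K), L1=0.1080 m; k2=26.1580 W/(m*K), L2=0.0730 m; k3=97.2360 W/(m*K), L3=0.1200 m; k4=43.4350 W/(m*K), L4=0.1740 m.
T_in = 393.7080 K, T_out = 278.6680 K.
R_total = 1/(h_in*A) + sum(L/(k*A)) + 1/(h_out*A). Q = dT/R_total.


R_conv_in = 1/(10.4680*8.0120) = 0.0119
R_1 = 0.1080/(26.7820*8.0120) = 0.0005
R_2 = 0.0730/(26.1580*8.0120) = 0.0003
R_3 = 0.1200/(97.2360*8.0120) = 0.0002
R_4 = 0.1740/(43.4350*8.0120) = 0.0005
R_conv_out = 1/(20.9080*8.0120) = 0.0060
R_total = 0.0194 K/W
Q = 115.0400 / 0.0194 = 5930.3394 W

R_total = 0.0194 K/W, Q = 5930.3394 W


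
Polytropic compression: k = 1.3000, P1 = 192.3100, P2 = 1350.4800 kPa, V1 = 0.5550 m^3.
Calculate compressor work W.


(k-1)/k = 0.2308
(P2/P1)^exp = 1.5680
W = 4.3333 * 192.3100 * 0.5550 * (1.5680 - 1) = 262.6980 kJ

262.6980 kJ


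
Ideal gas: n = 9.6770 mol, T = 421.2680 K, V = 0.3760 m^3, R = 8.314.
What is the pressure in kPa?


P = nRT/V = 9.6770 * 8.314 * 421.2680 / 0.3760
= 33892.9392 / 0.3760 = 90140.7957 Pa = 90.1408 kPa

90.1408 kPa


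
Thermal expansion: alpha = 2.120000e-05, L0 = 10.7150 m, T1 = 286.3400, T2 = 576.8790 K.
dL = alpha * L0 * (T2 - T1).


dT = 290.5390 K
dL = 2.120000e-05 * 10.7150 * 290.5390 = 0.065998 m
L_final = 10.780998 m

dL = 0.065998 m


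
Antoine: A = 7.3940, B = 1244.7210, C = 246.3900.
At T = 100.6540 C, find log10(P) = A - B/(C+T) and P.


C+T = 347.0440
B/(C+T) = 3.5866
log10(P) = 7.3940 - 3.5866 = 3.8074
P = 10^3.8074 = 6417.4511 mmHg

6417.4511 mmHg


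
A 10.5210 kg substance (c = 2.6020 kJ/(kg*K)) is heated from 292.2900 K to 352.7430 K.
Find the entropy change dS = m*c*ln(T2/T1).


T2/T1 = 1.2068
ln(T2/T1) = 0.1880
dS = 10.5210 * 2.6020 * 0.1880 = 5.1464 kJ/K

5.1464 kJ/K


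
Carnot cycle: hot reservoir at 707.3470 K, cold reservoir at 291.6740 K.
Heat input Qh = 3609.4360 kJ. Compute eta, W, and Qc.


eta = 1 - 291.6740/707.3470 = 0.5877
W = 0.5877 * 3609.4360 = 2121.0878 kJ
Qc = 3609.4360 - 2121.0878 = 1488.3482 kJ

eta = 58.7651%, W = 2121.0878 kJ, Qc = 1488.3482 kJ


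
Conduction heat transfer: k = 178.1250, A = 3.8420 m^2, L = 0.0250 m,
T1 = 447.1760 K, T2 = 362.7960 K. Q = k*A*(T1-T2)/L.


dT = 84.3800 K
Q = 178.1250 * 3.8420 * 84.3800 / 0.0250 = 2309839.2150 W

2309839.2150 W


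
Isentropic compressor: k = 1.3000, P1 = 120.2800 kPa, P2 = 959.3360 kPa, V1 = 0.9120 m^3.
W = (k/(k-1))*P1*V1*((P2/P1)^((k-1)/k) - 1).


(k-1)/k = 0.2308
(P2/P1)^exp = 1.6147
W = 4.3333 * 120.2800 * 0.9120 * (1.6147 - 1) = 292.2143 kJ

292.2143 kJ


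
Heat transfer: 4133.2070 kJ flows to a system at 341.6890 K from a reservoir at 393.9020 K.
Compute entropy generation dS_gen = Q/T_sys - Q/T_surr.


dS_sys = 4133.2070/341.6890 = 12.0964 kJ/K
dS_surr = -4133.2070/393.9020 = -10.4930 kJ/K
dS_gen = 12.0964 - 10.4930 = 1.6034 kJ/K (irreversible)

dS_gen = 1.6034 kJ/K, irreversible


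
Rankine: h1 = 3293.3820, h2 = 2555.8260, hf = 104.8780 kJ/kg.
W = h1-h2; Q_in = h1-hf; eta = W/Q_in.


W = 737.5560 kJ/kg
Q_in = 3188.5040 kJ/kg
eta = 0.2313 = 23.1317%

eta = 23.1317%


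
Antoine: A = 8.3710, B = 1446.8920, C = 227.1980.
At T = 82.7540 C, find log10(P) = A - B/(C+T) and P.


C+T = 309.9520
B/(C+T) = 4.6681
log10(P) = 8.3710 - 4.6681 = 3.7029
P = 10^3.7029 = 5045.2611 mmHg

5045.2611 mmHg


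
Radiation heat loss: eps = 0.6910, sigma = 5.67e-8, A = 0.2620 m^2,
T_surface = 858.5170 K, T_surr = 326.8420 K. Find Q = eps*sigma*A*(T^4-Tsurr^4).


T^4 = 5.4324e+11
Tsurr^4 = 1.1412e+10
Q = 0.6910 * 5.67e-8 * 0.2620 * 5.3183e+11 = 5459.3100 W

5459.3100 W


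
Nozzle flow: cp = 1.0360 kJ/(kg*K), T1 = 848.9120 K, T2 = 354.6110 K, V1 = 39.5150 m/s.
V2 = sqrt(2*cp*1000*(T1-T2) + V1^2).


dT = 494.3010 K
2*cp*1000*dT = 1024191.6720
V1^2 = 1561.4352
V2 = sqrt(1025753.1072) = 1012.7947 m/s

1012.7947 m/s


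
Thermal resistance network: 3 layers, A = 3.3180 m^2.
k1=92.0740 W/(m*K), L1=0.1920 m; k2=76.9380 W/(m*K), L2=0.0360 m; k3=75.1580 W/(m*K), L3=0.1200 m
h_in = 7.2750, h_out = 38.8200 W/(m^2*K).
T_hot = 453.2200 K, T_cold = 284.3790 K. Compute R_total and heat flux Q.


R_conv_in = 1/(7.2750*3.3180) = 0.0414
R_1 = 0.1920/(92.0740*3.3180) = 0.0006
R_2 = 0.0360/(76.9380*3.3180) = 0.0001
R_3 = 0.1200/(75.1580*3.3180) = 0.0005
R_conv_out = 1/(38.8200*3.3180) = 0.0078
R_total = 0.0504 K/W
Q = 168.8410 / 0.0504 = 3347.2259 W

R_total = 0.0504 K/W, Q = 3347.2259 W


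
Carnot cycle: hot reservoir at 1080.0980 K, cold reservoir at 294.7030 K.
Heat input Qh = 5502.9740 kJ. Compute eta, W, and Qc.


eta = 1 - 294.7030/1080.0980 = 0.7272
W = 0.7272 * 5502.9740 = 4001.4964 kJ
Qc = 5502.9740 - 4001.4964 = 1501.4776 kJ

eta = 72.7152%, W = 4001.4964 kJ, Qc = 1501.4776 kJ


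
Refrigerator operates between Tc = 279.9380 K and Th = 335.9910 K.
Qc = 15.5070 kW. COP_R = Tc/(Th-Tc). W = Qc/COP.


COP = 279.9380 / 56.0530 = 4.9942
W = 15.5070 / 4.9942 = 3.1050 kW

COP = 4.9942, W = 3.1050 kW


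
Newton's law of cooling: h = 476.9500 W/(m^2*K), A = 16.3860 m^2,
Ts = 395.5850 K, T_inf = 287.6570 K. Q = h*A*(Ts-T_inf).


dT = 107.9280 K
Q = 476.9500 * 16.3860 * 107.9280 = 843489.9898 W

843489.9898 W


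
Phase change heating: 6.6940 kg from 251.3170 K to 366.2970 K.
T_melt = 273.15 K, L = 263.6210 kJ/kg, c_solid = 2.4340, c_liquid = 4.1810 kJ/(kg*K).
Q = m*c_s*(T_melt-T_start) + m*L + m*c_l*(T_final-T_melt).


Q1 (sensible, solid) = 6.6940 * 2.4340 * 21.8330 = 355.7293 kJ
Q2 (latent) = 6.6940 * 263.6210 = 1764.6790 kJ
Q3 (sensible, liquid) = 6.6940 * 4.1810 * 93.1470 = 2606.9623 kJ
Q_total = 4727.3706 kJ

4727.3706 kJ


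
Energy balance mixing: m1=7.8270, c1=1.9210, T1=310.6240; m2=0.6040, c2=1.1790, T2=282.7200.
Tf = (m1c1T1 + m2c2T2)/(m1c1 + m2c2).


num = 4871.7685
den = 15.7478
Tf = 309.3622 K

309.3622 K


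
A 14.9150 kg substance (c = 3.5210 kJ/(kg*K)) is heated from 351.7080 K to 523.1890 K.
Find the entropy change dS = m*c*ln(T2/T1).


T2/T1 = 1.4876
ln(T2/T1) = 0.3971
dS = 14.9150 * 3.5210 * 0.3971 = 20.8562 kJ/K

20.8562 kJ/K


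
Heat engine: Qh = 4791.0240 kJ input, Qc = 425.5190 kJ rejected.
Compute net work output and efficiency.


W = 4791.0240 - 425.5190 = 4365.5050 kJ
eta = 4365.5050 / 4791.0240 = 0.9112 = 91.1184%

W = 4365.5050 kJ, eta = 91.1184%


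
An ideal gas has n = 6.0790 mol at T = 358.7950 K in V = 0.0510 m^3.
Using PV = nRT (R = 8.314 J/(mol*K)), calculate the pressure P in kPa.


P = nRT/V = 6.0790 * 8.314 * 358.7950 / 0.0510
= 18133.7885 / 0.0510 = 355564.4802 Pa = 355.5645 kPa

355.5645 kPa


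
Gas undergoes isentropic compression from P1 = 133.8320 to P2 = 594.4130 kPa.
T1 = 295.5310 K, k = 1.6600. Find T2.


(k-1)/k = 0.3976
(P2/P1)^exp = 1.8091
T2 = 295.5310 * 1.8091 = 534.6309 K

534.6309 K


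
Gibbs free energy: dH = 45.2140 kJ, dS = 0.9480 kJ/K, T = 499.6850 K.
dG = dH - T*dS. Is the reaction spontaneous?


T*dS = 499.6850 * 0.9480 = 473.7014 kJ
dG = 45.2140 - 473.7014 = -428.4874 kJ (spontaneous)

dG = -428.4874 kJ, spontaneous


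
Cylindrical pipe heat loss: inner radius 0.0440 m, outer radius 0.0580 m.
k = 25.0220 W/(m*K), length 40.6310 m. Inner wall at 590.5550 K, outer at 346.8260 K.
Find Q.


dT = 243.7290 K
ln(ro/ri) = 0.2763
Q = 2*pi*25.0220*40.6310*243.7290 / 0.2763 = 5635844.6166 W

5635844.6166 W


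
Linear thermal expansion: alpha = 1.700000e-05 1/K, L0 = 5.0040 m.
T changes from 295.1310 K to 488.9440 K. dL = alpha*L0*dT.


dT = 193.8130 K
dL = 1.700000e-05 * 5.0040 * 193.8130 = 0.016487 m
L_final = 5.020487 m

dL = 0.016487 m


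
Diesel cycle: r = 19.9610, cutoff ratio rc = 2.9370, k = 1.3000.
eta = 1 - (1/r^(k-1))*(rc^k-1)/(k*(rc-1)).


r^(k-1) = 2.4550
rc^k = 4.0577
eta = 0.5054 = 50.5392%

50.5392%


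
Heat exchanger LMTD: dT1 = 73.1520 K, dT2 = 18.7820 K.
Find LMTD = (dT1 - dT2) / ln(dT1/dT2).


dT1/dT2 = 3.8948
ln(dT1/dT2) = 1.3596
LMTD = 54.3700 / 1.3596 = 39.9885 K

39.9885 K


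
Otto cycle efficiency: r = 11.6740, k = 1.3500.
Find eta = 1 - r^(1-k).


r^(k-1) = 2.3633
eta = 1 - 1/2.3633 = 0.5769 = 57.6871%

57.6871%


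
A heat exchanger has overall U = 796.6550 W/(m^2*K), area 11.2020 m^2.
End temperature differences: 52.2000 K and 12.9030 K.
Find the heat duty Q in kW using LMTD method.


LMTD = 28.1170 K
Q = 796.6550 * 11.2020 * 28.1170 = 250920.0240 W = 250.9200 kW

250.9200 kW


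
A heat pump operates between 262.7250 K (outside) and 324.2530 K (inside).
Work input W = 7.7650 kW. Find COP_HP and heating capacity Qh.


COP = 324.2530 / 61.5280 = 5.2700
Qh = 5.2700 * 7.7650 = 40.9216 kW

COP = 5.2700, Qh = 40.9216 kW


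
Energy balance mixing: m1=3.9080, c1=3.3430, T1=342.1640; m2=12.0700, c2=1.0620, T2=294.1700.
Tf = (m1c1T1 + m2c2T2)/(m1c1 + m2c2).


num = 8240.9535
den = 25.8828
Tf = 318.3952 K

318.3952 K


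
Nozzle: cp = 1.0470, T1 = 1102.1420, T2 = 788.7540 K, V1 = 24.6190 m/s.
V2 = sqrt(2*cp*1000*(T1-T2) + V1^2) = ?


dT = 313.3880 K
2*cp*1000*dT = 656234.4720
V1^2 = 606.0952
V2 = sqrt(656840.5672) = 810.4570 m/s

810.4570 m/s


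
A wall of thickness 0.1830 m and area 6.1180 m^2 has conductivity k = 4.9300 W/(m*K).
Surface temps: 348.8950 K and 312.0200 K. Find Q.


dT = 36.8750 K
Q = 4.9300 * 6.1180 * 36.8750 / 0.1830 = 6077.6730 W

6077.6730 W


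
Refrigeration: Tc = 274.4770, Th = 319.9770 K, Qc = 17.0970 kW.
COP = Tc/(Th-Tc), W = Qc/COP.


COP = 274.4770 / 45.5000 = 6.0325
W = 17.0970 / 6.0325 = 2.8342 kW

COP = 6.0325, W = 2.8342 kW


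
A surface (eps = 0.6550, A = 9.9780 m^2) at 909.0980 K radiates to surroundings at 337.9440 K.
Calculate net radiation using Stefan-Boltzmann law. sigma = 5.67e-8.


T^4 = 6.8303e+11
Tsurr^4 = 1.3043e+10
Q = 0.6550 * 5.67e-8 * 9.9780 * 6.6999e+11 = 248277.4608 W

248277.4608 W


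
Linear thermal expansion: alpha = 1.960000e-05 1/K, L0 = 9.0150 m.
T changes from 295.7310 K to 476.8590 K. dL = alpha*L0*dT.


dT = 181.1280 K
dL = 1.960000e-05 * 9.0150 * 181.1280 = 0.032004 m
L_final = 9.047004 m

dL = 0.032004 m


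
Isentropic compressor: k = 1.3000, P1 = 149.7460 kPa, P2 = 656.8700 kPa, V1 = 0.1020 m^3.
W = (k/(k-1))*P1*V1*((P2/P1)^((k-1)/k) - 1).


(k-1)/k = 0.2308
(P2/P1)^exp = 1.4066
W = 4.3333 * 149.7460 * 0.1020 * (1.4066 - 1) = 26.9145 kJ

26.9145 kJ


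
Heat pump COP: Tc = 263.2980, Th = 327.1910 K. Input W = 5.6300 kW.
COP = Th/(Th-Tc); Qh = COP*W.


COP = 327.1910 / 63.8930 = 5.1209
Qh = 5.1209 * 5.6300 = 28.8308 kW

COP = 5.1209, Qh = 28.8308 kW


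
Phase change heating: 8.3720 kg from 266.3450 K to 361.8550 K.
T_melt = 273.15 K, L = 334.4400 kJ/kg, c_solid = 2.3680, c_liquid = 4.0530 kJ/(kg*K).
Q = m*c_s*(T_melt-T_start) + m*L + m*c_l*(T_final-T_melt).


Q1 (sensible, solid) = 8.3720 * 2.3680 * 6.8050 = 134.9084 kJ
Q2 (latent) = 8.3720 * 334.4400 = 2799.9317 kJ
Q3 (sensible, liquid) = 8.3720 * 4.0530 * 88.7050 = 3009.9129 kJ
Q_total = 5944.7530 kJ

5944.7530 kJ


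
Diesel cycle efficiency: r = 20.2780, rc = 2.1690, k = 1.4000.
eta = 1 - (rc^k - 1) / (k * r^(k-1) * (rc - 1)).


r^(k-1) = 3.3328
rc^k = 2.9564
eta = 0.6413 = 64.1322%

64.1322%


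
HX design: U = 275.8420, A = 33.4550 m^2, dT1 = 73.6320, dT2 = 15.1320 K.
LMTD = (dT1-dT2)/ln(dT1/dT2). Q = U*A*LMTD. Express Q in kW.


LMTD = 36.9722 K
Q = 275.8420 * 33.4550 * 36.9722 = 341190.7484 W = 341.1907 kW

341.1907 kW


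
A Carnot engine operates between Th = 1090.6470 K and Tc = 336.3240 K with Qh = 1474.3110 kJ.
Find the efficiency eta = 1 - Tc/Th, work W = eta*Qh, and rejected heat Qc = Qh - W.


eta = 1 - 336.3240/1090.6470 = 0.6916
W = 0.6916 * 1474.3110 = 1019.6761 kJ
Qc = 1474.3110 - 1019.6761 = 454.6349 kJ

eta = 69.1629%, W = 1019.6761 kJ, Qc = 454.6349 kJ


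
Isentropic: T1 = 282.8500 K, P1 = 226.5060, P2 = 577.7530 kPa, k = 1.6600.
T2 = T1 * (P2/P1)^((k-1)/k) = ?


(k-1)/k = 0.3976
(P2/P1)^exp = 1.4511
T2 = 282.8500 * 1.4511 = 410.4321 K

410.4321 K


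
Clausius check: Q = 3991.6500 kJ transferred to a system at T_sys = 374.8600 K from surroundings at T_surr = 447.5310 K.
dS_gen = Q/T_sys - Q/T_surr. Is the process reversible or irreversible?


dS_sys = 3991.6500/374.8600 = 10.6484 kJ/K
dS_surr = -3991.6500/447.5310 = -8.9193 kJ/K
dS_gen = 10.6484 - 8.9193 = 1.7291 kJ/K (irreversible)

dS_gen = 1.7291 kJ/K, irreversible


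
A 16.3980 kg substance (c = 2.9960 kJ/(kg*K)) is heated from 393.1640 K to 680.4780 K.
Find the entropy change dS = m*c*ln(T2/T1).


T2/T1 = 1.7308
ln(T2/T1) = 0.5486
dS = 16.3980 * 2.9960 * 0.5486 = 26.9503 kJ/K

26.9503 kJ/K


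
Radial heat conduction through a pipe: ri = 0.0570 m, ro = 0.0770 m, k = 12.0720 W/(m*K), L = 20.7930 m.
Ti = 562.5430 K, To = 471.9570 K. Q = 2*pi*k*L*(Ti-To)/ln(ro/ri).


dT = 90.5860 K
ln(ro/ri) = 0.3008
Q = 2*pi*12.0720*20.7930*90.5860 / 0.3008 = 475035.0963 W

475035.0963 W


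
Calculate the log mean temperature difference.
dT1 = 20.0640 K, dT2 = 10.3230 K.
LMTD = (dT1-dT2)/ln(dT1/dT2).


dT1/dT2 = 1.9436
ln(dT1/dT2) = 0.6646
LMTD = 9.7410 / 0.6646 = 14.6580 K

14.6580 K


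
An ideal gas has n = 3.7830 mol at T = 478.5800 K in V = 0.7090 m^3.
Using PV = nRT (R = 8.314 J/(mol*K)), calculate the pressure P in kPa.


P = nRT/V = 3.7830 * 8.314 * 478.5800 / 0.7090
= 15052.2321 / 0.7090 = 21230.2287 Pa = 21.2302 kPa

21.2302 kPa


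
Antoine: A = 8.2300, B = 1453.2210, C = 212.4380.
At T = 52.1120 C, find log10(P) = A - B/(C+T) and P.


C+T = 264.5500
B/(C+T) = 5.4932
log10(P) = 8.2300 - 5.4932 = 2.7368
P = 10^2.7368 = 545.5306 mmHg

545.5306 mmHg


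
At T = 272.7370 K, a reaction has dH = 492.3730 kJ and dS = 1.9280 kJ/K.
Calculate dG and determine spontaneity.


T*dS = 272.7370 * 1.9280 = 525.8369 kJ
dG = 492.3730 - 525.8369 = -33.4639 kJ (spontaneous)

dG = -33.4639 kJ, spontaneous


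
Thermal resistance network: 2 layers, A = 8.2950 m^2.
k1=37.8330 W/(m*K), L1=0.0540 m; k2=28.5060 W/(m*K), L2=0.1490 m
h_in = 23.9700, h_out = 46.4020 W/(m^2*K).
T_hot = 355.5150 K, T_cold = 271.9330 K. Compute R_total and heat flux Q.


R_conv_in = 1/(23.9700*8.2950) = 0.0050
R_1 = 0.0540/(37.8330*8.2950) = 0.0002
R_2 = 0.1490/(28.5060*8.2950) = 0.0006
R_conv_out = 1/(46.4020*8.2950) = 0.0026
R_total = 0.0084 K/W
Q = 83.5820 / 0.0084 = 9915.2455 W

R_total = 0.0084 K/W, Q = 9915.2455 W


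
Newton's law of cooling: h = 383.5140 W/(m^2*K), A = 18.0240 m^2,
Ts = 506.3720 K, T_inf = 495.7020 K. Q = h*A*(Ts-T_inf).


dT = 10.6700 K
Q = 383.5140 * 18.0240 * 10.6700 = 73755.9091 W

73755.9091 W


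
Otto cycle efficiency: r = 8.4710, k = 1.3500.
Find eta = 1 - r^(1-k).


r^(k-1) = 2.1124
eta = 1 - 1/2.1124 = 0.5266 = 52.6606%

52.6606%


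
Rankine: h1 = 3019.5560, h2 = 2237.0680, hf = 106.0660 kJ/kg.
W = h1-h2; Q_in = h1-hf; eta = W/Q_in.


W = 782.4880 kJ/kg
Q_in = 2913.4900 kJ/kg
eta = 0.2686 = 26.8574%

eta = 26.8574%


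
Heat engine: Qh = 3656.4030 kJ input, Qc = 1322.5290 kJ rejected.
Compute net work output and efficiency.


W = 3656.4030 - 1322.5290 = 2333.8740 kJ
eta = 2333.8740 / 3656.4030 = 0.6383 = 63.8298%

W = 2333.8740 kJ, eta = 63.8298%


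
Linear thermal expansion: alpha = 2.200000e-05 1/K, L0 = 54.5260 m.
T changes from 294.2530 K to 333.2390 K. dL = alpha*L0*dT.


dT = 38.9860 K
dL = 2.200000e-05 * 54.5260 * 38.9860 = 0.046767 m
L_final = 54.572767 m

dL = 0.046767 m


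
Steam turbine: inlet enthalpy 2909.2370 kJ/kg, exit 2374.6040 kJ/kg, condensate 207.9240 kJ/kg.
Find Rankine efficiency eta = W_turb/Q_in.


W = 534.6330 kJ/kg
Q_in = 2701.3130 kJ/kg
eta = 0.1979 = 19.7916%

eta = 19.7916%


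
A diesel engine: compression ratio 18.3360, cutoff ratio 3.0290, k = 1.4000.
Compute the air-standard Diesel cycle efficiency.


r^(k-1) = 3.2013
rc^k = 4.7187
eta = 0.5911 = 59.1064%

59.1064%


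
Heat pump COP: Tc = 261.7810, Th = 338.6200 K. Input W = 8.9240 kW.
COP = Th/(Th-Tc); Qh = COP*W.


COP = 338.6200 / 76.8390 = 4.4069
Qh = 4.4069 * 8.9240 = 39.3270 kW

COP = 4.4069, Qh = 39.3270 kW


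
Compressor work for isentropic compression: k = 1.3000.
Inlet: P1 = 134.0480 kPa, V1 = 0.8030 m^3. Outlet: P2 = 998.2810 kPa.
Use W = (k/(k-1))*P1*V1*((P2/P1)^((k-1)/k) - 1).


(k-1)/k = 0.2308
(P2/P1)^exp = 1.5894
W = 4.3333 * 134.0480 * 0.8030 * (1.5894 - 1) = 274.9140 kJ

274.9140 kJ


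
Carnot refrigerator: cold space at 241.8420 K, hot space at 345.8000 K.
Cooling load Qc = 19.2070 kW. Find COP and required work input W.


COP = 241.8420 / 103.9580 = 2.3263
W = 19.2070 / 2.3263 = 8.2563 kW

COP = 2.3263, W = 8.2563 kW


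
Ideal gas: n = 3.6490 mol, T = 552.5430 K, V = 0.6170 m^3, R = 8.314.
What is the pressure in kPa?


P = nRT/V = 3.6490 * 8.314 * 552.5430 / 0.6170
= 16762.9313 / 0.6170 = 27168.4462 Pa = 27.1684 kPa

27.1684 kPa


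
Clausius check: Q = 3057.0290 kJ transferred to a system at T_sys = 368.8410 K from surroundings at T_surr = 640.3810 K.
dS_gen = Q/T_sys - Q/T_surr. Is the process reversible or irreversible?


dS_sys = 3057.0290/368.8410 = 8.2882 kJ/K
dS_surr = -3057.0290/640.3810 = -4.7738 kJ/K
dS_gen = 8.2882 - 4.7738 = 3.5144 kJ/K (irreversible)

dS_gen = 3.5144 kJ/K, irreversible


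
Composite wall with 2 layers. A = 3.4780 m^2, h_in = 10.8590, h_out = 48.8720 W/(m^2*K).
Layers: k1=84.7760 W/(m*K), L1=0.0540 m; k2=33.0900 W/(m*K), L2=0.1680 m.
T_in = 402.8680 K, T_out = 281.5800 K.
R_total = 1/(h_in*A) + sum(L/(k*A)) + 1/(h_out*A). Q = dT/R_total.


R_conv_in = 1/(10.8590*3.4780) = 0.0265
R_1 = 0.0540/(84.7760*3.4780) = 0.0002
R_2 = 0.1680/(33.0900*3.4780) = 0.0015
R_conv_out = 1/(48.8720*3.4780) = 0.0059
R_total = 0.0340 K/W
Q = 121.2880 / 0.0340 = 3566.8972 W

R_total = 0.0340 K/W, Q = 3566.8972 W


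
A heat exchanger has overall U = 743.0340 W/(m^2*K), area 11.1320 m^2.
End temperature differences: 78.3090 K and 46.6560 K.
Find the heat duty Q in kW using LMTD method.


LMTD = 61.1226 K
Q = 743.0340 * 11.1320 * 61.1226 = 505572.6298 W = 505.5726 kW

505.5726 kW


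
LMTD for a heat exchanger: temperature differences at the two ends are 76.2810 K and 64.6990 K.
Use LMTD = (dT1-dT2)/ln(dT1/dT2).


dT1/dT2 = 1.1790
ln(dT1/dT2) = 0.1647
LMTD = 11.5820 / 0.1647 = 70.3311 K

70.3311 K


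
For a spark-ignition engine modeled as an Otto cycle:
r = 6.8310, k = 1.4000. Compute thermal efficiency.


r^(k-1) = 2.1567
eta = 1 - 1/2.1567 = 0.5363 = 53.6333%

53.6333%


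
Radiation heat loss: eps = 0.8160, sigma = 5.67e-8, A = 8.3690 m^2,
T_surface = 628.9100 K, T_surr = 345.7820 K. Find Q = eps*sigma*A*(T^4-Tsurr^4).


T^4 = 1.5644e+11
Tsurr^4 = 1.4296e+10
Q = 0.8160 * 5.67e-8 * 8.3690 * 1.4215e+11 = 55040.5340 W

55040.5340 W


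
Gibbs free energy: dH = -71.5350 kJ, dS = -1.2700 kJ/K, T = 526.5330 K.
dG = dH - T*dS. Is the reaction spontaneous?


T*dS = 526.5330 * -1.2700 = -668.6969 kJ
dG = -71.5350 + 668.6969 = 597.1619 kJ (non-spontaneous)

dG = 597.1619 kJ, non-spontaneous


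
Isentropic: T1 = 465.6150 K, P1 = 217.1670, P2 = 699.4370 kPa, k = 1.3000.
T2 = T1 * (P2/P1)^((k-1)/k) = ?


(k-1)/k = 0.2308
(P2/P1)^exp = 1.3098
T2 = 465.6150 * 1.3098 = 609.8841 K

609.8841 K


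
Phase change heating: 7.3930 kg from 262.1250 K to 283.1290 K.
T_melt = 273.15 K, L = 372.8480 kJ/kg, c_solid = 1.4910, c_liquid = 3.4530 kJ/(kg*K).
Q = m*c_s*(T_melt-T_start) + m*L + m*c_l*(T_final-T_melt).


Q1 (sensible, solid) = 7.3930 * 1.4910 * 11.0250 = 121.5282 kJ
Q2 (latent) = 7.3930 * 372.8480 = 2756.4653 kJ
Q3 (sensible, liquid) = 7.3930 * 3.4530 * 9.9790 = 254.7442 kJ
Q_total = 3132.7376 kJ

3132.7376 kJ


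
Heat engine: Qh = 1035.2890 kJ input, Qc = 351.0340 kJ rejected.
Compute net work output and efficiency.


W = 1035.2890 - 351.0340 = 684.2550 kJ
eta = 684.2550 / 1035.2890 = 0.6609 = 66.0931%

W = 684.2550 kJ, eta = 66.0931%


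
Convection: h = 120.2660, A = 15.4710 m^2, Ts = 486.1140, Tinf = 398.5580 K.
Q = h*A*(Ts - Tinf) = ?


dT = 87.5560 K
Q = 120.2660 * 15.4710 * 87.5560 = 162909.7831 W

162909.7831 W


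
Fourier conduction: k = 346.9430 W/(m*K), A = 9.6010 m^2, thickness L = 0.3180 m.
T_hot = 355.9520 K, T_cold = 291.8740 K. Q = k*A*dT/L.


dT = 64.0780 K
Q = 346.9430 * 9.6010 * 64.0780 / 0.3180 = 671206.9231 W

671206.9231 W


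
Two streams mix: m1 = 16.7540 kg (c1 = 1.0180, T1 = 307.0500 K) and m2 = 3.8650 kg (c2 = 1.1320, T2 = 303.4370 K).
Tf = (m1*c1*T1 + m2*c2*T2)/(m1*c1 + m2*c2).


num = 6564.5049
den = 21.4308
Tf = 306.3124 K

306.3124 K


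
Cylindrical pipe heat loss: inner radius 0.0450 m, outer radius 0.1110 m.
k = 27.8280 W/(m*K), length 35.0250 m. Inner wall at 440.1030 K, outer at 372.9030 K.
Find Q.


dT = 67.2000 K
ln(ro/ri) = 0.9029
Q = 2*pi*27.8280*35.0250*67.2000 / 0.9029 = 455811.3740 W

455811.3740 W


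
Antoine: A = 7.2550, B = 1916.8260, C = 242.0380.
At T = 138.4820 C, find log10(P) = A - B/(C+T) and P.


C+T = 380.5200
B/(C+T) = 5.0374
log10(P) = 7.2550 - 5.0374 = 2.2176
P = 10^2.2176 = 165.0495 mmHg

165.0495 mmHg


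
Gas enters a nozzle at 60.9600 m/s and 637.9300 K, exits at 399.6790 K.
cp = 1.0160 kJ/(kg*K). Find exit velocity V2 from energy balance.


dT = 238.2510 K
2*cp*1000*dT = 484126.0320
V1^2 = 3716.1216
V2 = sqrt(487842.1536) = 698.4570 m/s

698.4570 m/s


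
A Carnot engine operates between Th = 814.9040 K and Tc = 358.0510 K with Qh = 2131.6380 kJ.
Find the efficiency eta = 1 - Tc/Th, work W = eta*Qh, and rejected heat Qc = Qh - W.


eta = 1 - 358.0510/814.9040 = 0.5606
W = 0.5606 * 2131.6380 = 1195.0429 kJ
Qc = 2131.6380 - 1195.0429 = 936.5951 kJ

eta = 56.0622%, W = 1195.0429 kJ, Qc = 936.5951 kJ


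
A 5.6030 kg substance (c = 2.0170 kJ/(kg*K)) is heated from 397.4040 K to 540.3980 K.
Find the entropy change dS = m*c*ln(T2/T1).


T2/T1 = 1.3598
ln(T2/T1) = 0.3074
dS = 5.6030 * 2.0170 * 0.3074 = 3.4735 kJ/K

3.4735 kJ/K


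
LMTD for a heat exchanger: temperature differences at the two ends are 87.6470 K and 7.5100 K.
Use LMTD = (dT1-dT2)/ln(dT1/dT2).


dT1/dT2 = 11.6707
ln(dT1/dT2) = 2.4571
LMTD = 80.1370 / 2.4571 = 32.6147 K

32.6147 K


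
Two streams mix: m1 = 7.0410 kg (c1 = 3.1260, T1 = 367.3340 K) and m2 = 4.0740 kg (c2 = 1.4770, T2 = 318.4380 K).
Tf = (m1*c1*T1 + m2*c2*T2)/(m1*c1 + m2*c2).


num = 10001.2187
den = 28.0275
Tf = 356.8364 K

356.8364 K


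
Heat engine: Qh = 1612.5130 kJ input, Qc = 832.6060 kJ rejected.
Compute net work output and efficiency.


W = 1612.5130 - 832.6060 = 779.9070 kJ
eta = 779.9070 / 1612.5130 = 0.4837 = 48.3659%

W = 779.9070 kJ, eta = 48.3659%


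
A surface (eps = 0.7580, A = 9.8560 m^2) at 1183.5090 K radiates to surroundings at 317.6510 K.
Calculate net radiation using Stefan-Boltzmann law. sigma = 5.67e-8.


T^4 = 1.9619e+12
Tsurr^4 = 1.0181e+10
Q = 0.7580 * 5.67e-8 * 9.8560 * 1.9518e+12 = 826760.3416 W

826760.3416 W


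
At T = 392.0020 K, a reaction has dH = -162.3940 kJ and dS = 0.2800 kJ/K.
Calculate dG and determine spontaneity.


T*dS = 392.0020 * 0.2800 = 109.7606 kJ
dG = -162.3940 - 109.7606 = -272.1546 kJ (spontaneous)

dG = -272.1546 kJ, spontaneous


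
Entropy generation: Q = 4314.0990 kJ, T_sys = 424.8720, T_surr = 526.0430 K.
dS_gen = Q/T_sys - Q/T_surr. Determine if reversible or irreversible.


dS_sys = 4314.0990/424.8720 = 10.1539 kJ/K
dS_surr = -4314.0990/526.0430 = -8.2010 kJ/K
dS_gen = 10.1539 - 8.2010 = 1.9528 kJ/K (irreversible)

dS_gen = 1.9528 kJ/K, irreversible
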